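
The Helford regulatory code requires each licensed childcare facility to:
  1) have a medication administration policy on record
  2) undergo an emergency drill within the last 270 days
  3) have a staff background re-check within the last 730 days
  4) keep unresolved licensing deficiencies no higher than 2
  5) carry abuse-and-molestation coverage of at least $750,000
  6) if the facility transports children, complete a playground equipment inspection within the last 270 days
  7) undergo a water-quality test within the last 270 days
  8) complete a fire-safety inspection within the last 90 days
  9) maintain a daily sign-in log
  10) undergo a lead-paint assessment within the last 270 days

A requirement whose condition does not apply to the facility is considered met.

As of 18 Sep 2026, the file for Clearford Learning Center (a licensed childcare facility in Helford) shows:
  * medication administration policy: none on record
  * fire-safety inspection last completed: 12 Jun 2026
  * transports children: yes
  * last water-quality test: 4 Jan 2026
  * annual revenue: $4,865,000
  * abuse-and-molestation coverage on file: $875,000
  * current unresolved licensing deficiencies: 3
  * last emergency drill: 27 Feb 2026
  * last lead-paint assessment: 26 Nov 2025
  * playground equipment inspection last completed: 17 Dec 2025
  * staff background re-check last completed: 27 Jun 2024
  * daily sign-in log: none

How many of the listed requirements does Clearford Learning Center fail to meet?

7

1. medication administration policy absent → not met
2. emergency drill 203 days ago vs limit 270 → met
3. staff background re-check 813 days ago vs limit 730 → not met
4. unresolved licensing deficiencies 3 > 2 → not met
5. abuse-and-molestation coverage $875,000 ≥ $750,000 → met
6. condition 'transports children' holds; playground equipment inspection 275 days ago vs limit 270 → not met
7. water-quality test 257 days ago vs limit 270 → met
8. fire-safety inspection 98 days ago vs limit 90 → not met
9. daily sign-in log absent → not met
10. lead-paint assessment 296 days ago vs limit 270 → not met
Not met: 7 of 10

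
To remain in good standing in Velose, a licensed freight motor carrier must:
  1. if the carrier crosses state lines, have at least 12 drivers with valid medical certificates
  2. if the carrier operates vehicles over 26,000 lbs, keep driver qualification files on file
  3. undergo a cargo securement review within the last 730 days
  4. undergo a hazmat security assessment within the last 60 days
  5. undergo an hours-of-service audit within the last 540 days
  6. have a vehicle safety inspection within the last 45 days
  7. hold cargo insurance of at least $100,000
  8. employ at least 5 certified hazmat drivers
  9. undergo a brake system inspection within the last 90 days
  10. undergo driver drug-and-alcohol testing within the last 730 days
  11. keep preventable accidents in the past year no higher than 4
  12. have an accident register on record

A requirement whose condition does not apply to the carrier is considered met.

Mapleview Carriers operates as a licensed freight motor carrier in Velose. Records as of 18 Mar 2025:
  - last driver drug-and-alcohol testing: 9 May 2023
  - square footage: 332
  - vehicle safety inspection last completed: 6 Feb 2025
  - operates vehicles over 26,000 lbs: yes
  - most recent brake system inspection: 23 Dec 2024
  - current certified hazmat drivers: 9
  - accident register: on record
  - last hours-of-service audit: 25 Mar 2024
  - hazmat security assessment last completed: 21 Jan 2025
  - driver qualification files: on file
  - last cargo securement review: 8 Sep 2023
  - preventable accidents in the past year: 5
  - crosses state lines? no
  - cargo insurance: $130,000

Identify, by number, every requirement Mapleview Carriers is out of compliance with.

11

1. condition 'crosses state lines' does not hold → requirement n/a → met
2. condition 'operates vehicles over 26,000 lbs' holds; driver qualification files present → met
3. cargo securement review 557 days ago vs limit 730 → met
4. hazmat security assessment 56 days ago vs limit 60 → met
5. hours-of-service audit 358 days ago vs limit 540 → met
6. vehicle safety inspection 40 days ago vs limit 45 → met
7. cargo insurance $130,000 ≥ $100,000 → met
8. certified hazmat drivers 9 ≥ 5 → met
9. brake system inspection 85 days ago vs limit 90 → met
10. driver drug-and-alcohol testing 679 days ago vs limit 730 → met
11. preventable accidents in the past year 5 > 4 → not met
12. accident register present → met
Not met: 11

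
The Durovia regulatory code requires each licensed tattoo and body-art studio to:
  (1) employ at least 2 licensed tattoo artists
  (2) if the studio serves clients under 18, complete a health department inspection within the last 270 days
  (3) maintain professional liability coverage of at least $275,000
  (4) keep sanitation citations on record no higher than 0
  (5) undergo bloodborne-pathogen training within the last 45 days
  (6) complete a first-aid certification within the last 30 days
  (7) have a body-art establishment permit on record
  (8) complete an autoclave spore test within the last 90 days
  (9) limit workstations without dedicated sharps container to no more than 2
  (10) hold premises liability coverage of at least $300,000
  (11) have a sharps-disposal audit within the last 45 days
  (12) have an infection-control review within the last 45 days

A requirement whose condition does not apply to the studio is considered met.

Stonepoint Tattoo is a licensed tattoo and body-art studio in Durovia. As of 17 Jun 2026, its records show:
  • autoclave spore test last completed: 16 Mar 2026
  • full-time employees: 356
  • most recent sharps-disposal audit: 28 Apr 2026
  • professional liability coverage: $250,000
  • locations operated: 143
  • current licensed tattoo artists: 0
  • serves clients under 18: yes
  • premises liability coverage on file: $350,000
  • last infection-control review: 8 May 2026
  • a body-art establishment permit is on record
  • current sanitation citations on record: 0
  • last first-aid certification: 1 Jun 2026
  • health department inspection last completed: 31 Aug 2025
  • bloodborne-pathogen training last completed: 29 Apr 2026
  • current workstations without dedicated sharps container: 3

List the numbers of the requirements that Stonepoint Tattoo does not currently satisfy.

1. licensed tattoo artists 0 < 2 → not met
2. condition 'serves clients under 18' holds; health department inspection 290 days ago vs limit 270 → not met
3. professional liability coverage $250,000 < $275,000 → not met
4. sanitation citations on record 0 ≤ 0 → met
5. bloodborne-pathogen training 49 days ago vs limit 45 → not met
6. first-aid certification 16 days ago vs limit 30 → met
7. body-art establishment permit present → met
8. autoclave spore test 93 days ago vs limit 90 → not met
9. workstations without dedicated sharps container 3 > 2 → not met
10. premises liability coverage $350,000 ≥ $300,000 → met
11. sharps-disposal audit 50 days ago vs limit 45 → not met
12. infection-control review 40 days ago vs limit 45 → met
Not met: 1, 2, 3, 5, 8, 9, 11

1, 2, 3, 5, 8, 9, 11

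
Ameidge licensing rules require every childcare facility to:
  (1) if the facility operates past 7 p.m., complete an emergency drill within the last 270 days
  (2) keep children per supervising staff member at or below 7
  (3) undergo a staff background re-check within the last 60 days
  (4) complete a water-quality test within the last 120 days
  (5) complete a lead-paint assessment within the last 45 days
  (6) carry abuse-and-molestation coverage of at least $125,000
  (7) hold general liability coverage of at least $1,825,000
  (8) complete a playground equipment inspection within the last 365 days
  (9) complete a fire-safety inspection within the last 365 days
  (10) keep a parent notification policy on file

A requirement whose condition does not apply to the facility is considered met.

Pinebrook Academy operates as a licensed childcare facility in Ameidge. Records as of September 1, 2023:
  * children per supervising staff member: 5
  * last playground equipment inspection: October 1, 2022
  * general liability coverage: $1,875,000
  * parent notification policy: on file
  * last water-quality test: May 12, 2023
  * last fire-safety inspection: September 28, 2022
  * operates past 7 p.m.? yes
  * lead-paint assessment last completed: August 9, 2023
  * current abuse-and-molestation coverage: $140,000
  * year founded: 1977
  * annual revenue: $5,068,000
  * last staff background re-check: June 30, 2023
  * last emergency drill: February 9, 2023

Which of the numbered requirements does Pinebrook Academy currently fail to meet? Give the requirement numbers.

3

1. condition 'operates past 7 p.m.' holds; emergency drill 204 days ago vs limit 270 → met
2. children per supervising staff member 5 ≤ 7 → met
3. staff background re-check 63 days ago vs limit 60 → not met
4. water-quality test 112 days ago vs limit 120 → met
5. lead-paint assessment 23 days ago vs limit 45 → met
6. abuse-and-molestation coverage $140,000 ≥ $125,000 → met
7. general liability coverage $1,875,000 ≥ $1,825,000 → met
8. playground equipment inspection 335 days ago vs limit 365 → met
9. fire-safety inspection 338 days ago vs limit 365 → met
10. parent notification policy present → met
Not met: 3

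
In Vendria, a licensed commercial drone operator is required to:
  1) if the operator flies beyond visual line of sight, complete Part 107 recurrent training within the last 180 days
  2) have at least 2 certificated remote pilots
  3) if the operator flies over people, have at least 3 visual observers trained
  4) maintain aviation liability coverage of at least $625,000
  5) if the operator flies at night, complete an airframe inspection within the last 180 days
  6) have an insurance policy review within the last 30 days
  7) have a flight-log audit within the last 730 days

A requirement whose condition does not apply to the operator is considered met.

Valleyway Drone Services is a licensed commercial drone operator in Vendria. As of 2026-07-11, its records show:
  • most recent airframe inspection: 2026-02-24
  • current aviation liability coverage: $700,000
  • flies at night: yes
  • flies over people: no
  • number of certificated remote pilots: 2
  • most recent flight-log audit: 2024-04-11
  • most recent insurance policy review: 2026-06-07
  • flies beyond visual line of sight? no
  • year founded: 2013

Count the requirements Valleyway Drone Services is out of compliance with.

2

1. condition 'flies beyond visual line of sight' does not hold → requirement n/a → met
2. certificated remote pilots 2 ≥ 2 → met
3. condition 'flies over people' does not hold → requirement n/a → met
4. aviation liability coverage $700,000 ≥ $625,000 → met
5. condition 'flies at night' holds; airframe inspection 137 days ago vs limit 180 → met
6. insurance policy review 34 days ago vs limit 30 → not met
7. flight-log audit 821 days ago vs limit 730 → not met
Not met: 2 of 7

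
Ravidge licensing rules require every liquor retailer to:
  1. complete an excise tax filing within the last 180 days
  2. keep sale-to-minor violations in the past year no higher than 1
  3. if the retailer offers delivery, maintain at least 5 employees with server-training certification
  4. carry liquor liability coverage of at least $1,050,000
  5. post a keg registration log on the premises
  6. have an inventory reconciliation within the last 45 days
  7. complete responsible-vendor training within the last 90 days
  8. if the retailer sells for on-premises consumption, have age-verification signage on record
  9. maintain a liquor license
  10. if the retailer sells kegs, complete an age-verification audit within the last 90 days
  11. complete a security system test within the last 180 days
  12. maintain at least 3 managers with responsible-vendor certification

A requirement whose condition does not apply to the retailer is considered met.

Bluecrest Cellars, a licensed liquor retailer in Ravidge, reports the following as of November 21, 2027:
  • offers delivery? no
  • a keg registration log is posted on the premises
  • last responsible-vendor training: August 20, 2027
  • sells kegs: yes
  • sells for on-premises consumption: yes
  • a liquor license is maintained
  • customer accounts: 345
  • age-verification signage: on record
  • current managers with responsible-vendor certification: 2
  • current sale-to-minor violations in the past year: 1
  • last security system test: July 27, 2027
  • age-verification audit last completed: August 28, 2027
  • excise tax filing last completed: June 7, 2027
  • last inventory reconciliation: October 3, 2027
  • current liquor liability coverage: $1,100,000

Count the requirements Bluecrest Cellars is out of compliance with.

3

1. excise tax filing 167 days ago vs limit 180 → met
2. sale-to-minor violations in the past year 1 ≤ 1 → met
3. condition 'offers delivery' does not hold → requirement n/a → met
4. liquor liability coverage $1,100,000 ≥ $1,050,000 → met
5. keg registration log present → met
6. inventory reconciliation 49 days ago vs limit 45 → not met
7. responsible-vendor training 93 days ago vs limit 90 → not met
8. condition 'sells for on-premises consumption' holds; age-verification signage present → met
9. liquor license present → met
10. condition 'sells kegs' holds; age-verification audit 85 days ago vs limit 90 → met
11. security system test 117 days ago vs limit 180 → met
12. managers with responsible-vendor certification 2 < 3 → not met
Not met: 3 of 12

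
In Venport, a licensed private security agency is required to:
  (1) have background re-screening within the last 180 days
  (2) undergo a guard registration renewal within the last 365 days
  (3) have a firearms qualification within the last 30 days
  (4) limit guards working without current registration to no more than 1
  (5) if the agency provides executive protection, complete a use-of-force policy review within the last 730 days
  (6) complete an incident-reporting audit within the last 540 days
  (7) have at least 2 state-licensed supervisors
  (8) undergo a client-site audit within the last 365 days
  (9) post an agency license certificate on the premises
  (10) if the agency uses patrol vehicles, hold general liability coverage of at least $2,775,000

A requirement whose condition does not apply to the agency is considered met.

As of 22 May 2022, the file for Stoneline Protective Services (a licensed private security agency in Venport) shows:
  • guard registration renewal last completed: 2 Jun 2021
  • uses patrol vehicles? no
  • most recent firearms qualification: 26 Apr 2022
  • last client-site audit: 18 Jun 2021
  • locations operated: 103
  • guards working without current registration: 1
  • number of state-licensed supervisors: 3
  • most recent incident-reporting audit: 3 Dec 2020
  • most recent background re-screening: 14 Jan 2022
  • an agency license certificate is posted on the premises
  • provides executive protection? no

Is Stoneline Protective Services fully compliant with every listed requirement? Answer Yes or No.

1. background re-screening 128 days ago vs limit 180 → met
2. guard registration renewal 354 days ago vs limit 365 → met
3. firearms qualification 26 days ago vs limit 30 → met
4. guards working without current registration 1 ≤ 1 → met
5. condition 'provides executive protection' does not hold → requirement n/a → met
6. incident-reporting audit 535 days ago vs limit 540 → met
7. state-licensed supervisors 3 ≥ 2 → met
8. client-site audit 338 days ago vs limit 365 → met
9. agency license certificate present → met
10. condition 'uses patrol vehicles' does not hold → requirement n/a → met
All met.

Yes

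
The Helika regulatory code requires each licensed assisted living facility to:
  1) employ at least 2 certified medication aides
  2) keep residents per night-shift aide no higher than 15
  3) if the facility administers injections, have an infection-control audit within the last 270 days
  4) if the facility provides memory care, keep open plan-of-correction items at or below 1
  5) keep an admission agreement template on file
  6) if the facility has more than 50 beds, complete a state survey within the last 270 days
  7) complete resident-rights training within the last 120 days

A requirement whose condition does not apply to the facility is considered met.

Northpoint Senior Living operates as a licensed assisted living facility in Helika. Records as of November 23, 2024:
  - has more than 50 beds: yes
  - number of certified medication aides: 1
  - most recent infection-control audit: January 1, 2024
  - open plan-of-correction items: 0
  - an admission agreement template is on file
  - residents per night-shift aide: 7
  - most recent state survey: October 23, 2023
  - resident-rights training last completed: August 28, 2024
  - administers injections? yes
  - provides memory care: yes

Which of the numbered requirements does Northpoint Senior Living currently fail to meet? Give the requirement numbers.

1, 3, 6

1. certified medication aides 1 < 2 → not met
2. residents per night-shift aide 7 ≤ 15 → met
3. condition 'administers injections' holds; infection-control audit 327 days ago vs limit 270 → not met
4. condition 'provides memory care' holds; open plan-of-correction items 0 ≤ 1 → met
5. admission agreement template present → met
6. condition 'has more than 50 beds' holds; state survey 397 days ago vs limit 270 → not met
7. resident-rights training 87 days ago vs limit 120 → met
Not met: 1, 3, 6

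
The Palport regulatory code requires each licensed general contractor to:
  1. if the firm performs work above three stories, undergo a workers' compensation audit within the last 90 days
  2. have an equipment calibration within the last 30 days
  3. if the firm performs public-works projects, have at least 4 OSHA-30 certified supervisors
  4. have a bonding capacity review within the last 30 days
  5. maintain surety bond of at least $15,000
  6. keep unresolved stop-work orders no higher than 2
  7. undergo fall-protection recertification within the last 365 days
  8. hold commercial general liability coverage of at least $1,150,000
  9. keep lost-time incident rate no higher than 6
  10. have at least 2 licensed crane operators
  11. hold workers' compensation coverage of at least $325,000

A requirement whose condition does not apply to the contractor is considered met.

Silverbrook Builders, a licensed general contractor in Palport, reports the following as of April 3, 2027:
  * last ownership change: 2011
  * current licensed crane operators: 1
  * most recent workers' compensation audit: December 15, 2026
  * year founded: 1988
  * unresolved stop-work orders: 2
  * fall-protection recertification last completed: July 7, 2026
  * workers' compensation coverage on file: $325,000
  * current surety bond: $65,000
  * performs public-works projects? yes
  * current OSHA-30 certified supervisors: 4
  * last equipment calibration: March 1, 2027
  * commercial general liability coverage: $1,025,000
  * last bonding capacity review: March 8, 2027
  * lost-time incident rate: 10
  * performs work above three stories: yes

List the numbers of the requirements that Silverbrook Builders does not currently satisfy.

1, 2, 8, 9, 10

1. condition 'performs work above three stories' holds; workers' compensation audit 109 days ago vs limit 90 → not met
2. equipment calibration 33 days ago vs limit 30 → not met
3. condition 'performs public-works projects' holds; OSHA-30 certified supervisors 4 ≥ 4 → met
4. bonding capacity review 26 days ago vs limit 30 → met
5. surety bond $65,000 ≥ $15,000 → met
6. unresolved stop-work orders 2 ≤ 2 → met
7. fall-protection recertification 270 days ago vs limit 365 → met
8. commercial general liability coverage $1,025,000 < $1,150,000 → not met
9. lost-time incident rate 10 > 6 → not met
10. licensed crane operators 1 < 2 → not met
11. workers' compensation coverage $325,000 ≥ $325,000 → met
Not met: 1, 2, 8, 9, 10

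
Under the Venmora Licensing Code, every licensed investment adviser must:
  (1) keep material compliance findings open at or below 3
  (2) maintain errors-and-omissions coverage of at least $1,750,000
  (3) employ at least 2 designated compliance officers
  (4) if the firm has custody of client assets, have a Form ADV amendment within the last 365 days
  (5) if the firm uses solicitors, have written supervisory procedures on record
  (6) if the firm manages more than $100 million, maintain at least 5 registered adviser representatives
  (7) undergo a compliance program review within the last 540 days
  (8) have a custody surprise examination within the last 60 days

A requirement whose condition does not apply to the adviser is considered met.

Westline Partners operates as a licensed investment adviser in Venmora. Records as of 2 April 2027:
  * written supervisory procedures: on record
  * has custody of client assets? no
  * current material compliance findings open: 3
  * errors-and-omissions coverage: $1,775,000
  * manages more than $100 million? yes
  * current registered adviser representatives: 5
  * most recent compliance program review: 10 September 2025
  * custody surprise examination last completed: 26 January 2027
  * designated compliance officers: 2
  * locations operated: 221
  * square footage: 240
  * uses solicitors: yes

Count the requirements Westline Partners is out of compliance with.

2

1. material compliance findings open 3 ≤ 3 → met
2. errors-and-omissions coverage $1,775,000 ≥ $1,750,000 → met
3. designated compliance officers 2 ≥ 2 → met
4. condition 'has custody of client assets' does not hold → requirement n/a → met
5. condition 'uses solicitors' holds; written supervisory procedures present → met
6. condition 'manages more than $100 million' holds; registered adviser representatives 5 ≥ 5 → met
7. compliance program review 569 days ago vs limit 540 → not met
8. custody surprise examination 66 days ago vs limit 60 → not met
Not met: 2 of 8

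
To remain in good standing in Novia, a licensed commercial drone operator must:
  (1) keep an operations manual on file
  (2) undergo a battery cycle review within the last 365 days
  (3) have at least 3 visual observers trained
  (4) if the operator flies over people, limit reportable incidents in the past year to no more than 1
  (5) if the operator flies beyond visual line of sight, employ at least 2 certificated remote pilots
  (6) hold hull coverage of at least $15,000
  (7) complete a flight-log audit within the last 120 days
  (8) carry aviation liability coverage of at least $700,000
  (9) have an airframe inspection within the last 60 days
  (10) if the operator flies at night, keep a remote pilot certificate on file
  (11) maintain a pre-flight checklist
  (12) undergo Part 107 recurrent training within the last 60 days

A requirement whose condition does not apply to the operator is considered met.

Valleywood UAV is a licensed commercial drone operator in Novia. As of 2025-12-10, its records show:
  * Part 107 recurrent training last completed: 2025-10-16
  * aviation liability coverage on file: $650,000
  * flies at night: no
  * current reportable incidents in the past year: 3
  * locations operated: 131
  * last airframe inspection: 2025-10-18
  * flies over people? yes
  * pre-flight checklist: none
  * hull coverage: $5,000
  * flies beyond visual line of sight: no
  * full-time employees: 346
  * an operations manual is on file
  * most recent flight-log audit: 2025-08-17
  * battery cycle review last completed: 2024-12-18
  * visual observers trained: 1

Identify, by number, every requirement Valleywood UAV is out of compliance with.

3, 4, 6, 8, 11

1. operations manual present → met
2. battery cycle review 357 days ago vs limit 365 → met
3. visual observers trained 1 < 3 → not met
4. condition 'flies over people' holds; reportable incidents in the past year 3 > 1 → not met
5. condition 'flies beyond visual line of sight' does not hold → requirement n/a → met
6. hull coverage $5,000 < $15,000 → not met
7. flight-log audit 115 days ago vs limit 120 → met
8. aviation liability coverage $650,000 < $700,000 → not met
9. airframe inspection 53 days ago vs limit 60 → met
10. condition 'flies at night' does not hold → requirement n/a → met
11. pre-flight checklist absent → not met
12. Part 107 recurrent training 55 days ago vs limit 60 → met
Not met: 3, 4, 6, 8, 11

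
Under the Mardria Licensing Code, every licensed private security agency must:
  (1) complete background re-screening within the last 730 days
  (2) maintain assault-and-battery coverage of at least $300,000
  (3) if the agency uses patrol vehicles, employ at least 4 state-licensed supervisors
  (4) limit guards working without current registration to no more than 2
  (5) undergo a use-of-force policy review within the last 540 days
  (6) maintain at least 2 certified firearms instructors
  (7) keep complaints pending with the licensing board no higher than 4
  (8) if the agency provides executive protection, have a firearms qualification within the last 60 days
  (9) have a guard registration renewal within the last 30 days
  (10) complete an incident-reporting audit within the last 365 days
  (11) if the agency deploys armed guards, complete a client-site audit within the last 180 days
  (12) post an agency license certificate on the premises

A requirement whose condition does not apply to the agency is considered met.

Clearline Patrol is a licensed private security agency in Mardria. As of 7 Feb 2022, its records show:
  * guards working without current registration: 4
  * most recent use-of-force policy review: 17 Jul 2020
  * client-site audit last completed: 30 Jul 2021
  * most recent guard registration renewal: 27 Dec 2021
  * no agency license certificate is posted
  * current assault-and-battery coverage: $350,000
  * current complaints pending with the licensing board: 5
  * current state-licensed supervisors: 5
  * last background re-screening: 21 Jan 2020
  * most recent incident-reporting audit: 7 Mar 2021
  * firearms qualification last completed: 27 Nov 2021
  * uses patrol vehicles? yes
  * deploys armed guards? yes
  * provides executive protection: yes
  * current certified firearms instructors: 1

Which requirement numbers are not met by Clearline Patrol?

1, 4, 5, 6, 7, 8, 9, 11, 12

1. background re-screening 748 days ago vs limit 730 → not met
2. assault-and-battery coverage $350,000 ≥ $300,000 → met
3. condition 'uses patrol vehicles' holds; state-licensed supervisors 5 ≥ 4 → met
4. guards working without current registration 4 > 2 → not met
5. use-of-force policy review 570 days ago vs limit 540 → not met
6. certified firearms instructors 1 < 2 → not met
7. complaints pending with the licensing board 5 > 4 → not met
8. condition 'provides executive protection' holds; firearms qualification 72 days ago vs limit 60 → not met
9. guard registration renewal 42 days ago vs limit 30 → not met
10. incident-reporting audit 337 days ago vs limit 365 → met
11. condition 'deploys armed guards' holds; client-site audit 192 days ago vs limit 180 → not met
12. agency license certificate absent → not met
Not met: 1, 4, 5, 6, 7, 8, 9, 11, 12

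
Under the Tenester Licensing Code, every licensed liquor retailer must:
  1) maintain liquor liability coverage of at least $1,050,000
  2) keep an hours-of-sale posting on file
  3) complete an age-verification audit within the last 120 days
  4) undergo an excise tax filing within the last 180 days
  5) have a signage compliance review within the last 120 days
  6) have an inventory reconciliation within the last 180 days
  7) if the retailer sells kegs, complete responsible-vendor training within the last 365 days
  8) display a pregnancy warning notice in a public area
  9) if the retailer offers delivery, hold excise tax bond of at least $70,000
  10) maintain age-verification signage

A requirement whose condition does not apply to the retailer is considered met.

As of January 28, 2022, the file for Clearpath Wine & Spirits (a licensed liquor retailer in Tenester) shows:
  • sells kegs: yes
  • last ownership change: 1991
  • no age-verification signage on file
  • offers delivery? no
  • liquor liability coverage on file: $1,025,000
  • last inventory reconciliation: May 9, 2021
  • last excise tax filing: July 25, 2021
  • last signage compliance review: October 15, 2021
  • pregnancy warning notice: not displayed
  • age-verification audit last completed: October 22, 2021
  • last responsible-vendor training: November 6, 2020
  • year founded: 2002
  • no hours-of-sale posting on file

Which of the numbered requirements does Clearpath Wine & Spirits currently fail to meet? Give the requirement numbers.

1. liquor liability coverage $1,025,000 < $1,050,000 → not met
2. hours-of-sale posting absent → not met
3. age-verification audit 98 days ago vs limit 120 → met
4. excise tax filing 187 days ago vs limit 180 → not met
5. signage compliance review 105 days ago vs limit 120 → met
6. inventory reconciliation 264 days ago vs limit 180 → not met
7. condition 'sells kegs' holds; responsible-vendor training 448 days ago vs limit 365 → not met
8. pregnancy warning notice absent → not met
9. condition 'offers delivery' does not hold → requirement n/a → met
10. age-verification signage absent → not met
Not met: 1, 2, 4, 6, 7, 8, 10

1, 2, 4, 6, 7, 8, 10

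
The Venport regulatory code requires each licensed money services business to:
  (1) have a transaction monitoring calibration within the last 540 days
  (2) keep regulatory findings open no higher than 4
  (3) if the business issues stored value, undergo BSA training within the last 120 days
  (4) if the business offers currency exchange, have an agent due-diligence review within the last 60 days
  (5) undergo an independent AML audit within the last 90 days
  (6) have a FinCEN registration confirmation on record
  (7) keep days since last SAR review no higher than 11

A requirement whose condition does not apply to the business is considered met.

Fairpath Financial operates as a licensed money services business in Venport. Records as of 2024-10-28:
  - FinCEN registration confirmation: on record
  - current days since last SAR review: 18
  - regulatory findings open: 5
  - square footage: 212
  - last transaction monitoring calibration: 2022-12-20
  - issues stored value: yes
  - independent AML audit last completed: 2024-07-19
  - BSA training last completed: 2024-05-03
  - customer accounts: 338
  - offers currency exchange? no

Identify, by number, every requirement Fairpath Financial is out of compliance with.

1. transaction monitoring calibration 678 days ago vs limit 540 → not met
2. regulatory findings open 5 > 4 → not met
3. condition 'issues stored value' holds; BSA training 178 days ago vs limit 120 → not met
4. condition 'offers currency exchange' does not hold → requirement n/a → met
5. independent AML audit 101 days ago vs limit 90 → not met
6. FinCEN registration confirmation present → met
7. days since last SAR review 18 > 11 → not met
Not met: 1, 2, 3, 5, 7

1, 2, 3, 5, 7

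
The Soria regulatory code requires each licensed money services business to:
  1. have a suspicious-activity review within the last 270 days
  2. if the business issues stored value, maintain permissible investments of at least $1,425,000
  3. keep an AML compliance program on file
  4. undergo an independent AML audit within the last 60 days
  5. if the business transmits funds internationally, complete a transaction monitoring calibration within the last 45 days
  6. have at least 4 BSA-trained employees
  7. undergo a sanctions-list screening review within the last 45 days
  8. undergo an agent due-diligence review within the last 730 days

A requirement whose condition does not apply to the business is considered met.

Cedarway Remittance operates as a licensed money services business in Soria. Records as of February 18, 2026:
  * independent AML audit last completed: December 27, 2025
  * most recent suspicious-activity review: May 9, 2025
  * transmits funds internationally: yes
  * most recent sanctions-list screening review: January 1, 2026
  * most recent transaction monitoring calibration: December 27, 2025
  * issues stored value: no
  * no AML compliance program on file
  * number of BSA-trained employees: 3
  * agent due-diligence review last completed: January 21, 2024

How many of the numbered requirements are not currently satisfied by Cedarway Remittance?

1. suspicious-activity review 285 days ago vs limit 270 → not met
2. condition 'issues stored value' does not hold → requirement n/a → met
3. AML compliance program absent → not met
4. independent AML audit 53 days ago vs limit 60 → met
5. condition 'transmits funds internationally' holds; transaction monitoring calibration 53 days ago vs limit 45 → not met
6. BSA-trained employees 3 < 4 → not met
7. sanctions-list screening review 48 days ago vs limit 45 → not met
8. agent due-diligence review 759 days ago vs limit 730 → not met
Not met: 6 of 8

6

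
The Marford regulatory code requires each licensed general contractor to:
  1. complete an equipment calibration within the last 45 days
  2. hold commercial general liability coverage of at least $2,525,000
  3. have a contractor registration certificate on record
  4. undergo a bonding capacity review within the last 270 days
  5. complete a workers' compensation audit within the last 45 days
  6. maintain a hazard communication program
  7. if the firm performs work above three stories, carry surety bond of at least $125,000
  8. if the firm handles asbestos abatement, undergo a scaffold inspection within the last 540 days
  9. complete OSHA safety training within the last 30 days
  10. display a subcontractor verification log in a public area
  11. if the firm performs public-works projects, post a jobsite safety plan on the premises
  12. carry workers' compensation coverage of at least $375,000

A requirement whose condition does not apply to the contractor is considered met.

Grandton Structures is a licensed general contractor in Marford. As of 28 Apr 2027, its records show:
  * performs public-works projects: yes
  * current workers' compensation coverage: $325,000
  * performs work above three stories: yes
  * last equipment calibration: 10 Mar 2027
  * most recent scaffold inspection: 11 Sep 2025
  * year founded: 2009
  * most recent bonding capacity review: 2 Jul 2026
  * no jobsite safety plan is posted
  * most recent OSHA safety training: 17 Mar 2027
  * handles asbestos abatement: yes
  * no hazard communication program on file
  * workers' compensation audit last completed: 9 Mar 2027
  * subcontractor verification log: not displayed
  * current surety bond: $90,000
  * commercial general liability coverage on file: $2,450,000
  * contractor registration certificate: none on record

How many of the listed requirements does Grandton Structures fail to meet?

1. equipment calibration 49 days ago vs limit 45 → not met
2. commercial general liability coverage $2,450,000 < $2,525,000 → not met
3. contractor registration certificate absent → not met
4. bonding capacity review 300 days ago vs limit 270 → not met
5. workers' compensation audit 50 days ago vs limit 45 → not met
6. hazard communication program absent → not met
7. condition 'performs work above three stories' holds; surety bond $90,000 < $125,000 → not met
8. condition 'handles asbestos abatement' holds; scaffold inspection 594 days ago vs limit 540 → not met
9. OSHA safety training 42 days ago vs limit 30 → not met
10. subcontractor verification log absent → not met
11. condition 'performs public-works projects' holds; jobsite safety plan absent → not met
12. workers' compensation coverage $325,000 < $375,000 → not met
Not met: 12 of 12

12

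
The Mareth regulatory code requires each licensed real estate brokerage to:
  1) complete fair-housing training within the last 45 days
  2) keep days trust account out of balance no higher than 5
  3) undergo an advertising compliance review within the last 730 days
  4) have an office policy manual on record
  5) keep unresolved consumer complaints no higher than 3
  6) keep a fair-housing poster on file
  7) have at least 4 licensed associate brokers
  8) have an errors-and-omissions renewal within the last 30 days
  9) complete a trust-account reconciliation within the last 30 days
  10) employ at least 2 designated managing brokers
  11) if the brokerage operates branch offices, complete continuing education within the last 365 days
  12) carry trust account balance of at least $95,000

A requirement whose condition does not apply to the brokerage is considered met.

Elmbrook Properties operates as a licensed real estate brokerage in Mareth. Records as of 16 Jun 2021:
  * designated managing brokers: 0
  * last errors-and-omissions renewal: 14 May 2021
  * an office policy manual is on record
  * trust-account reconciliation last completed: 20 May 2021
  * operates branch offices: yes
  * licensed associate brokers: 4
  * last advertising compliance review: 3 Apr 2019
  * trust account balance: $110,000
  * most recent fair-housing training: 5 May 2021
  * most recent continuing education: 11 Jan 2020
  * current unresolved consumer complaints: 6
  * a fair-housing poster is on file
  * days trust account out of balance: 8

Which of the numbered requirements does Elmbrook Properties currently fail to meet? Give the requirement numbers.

2, 3, 5, 8, 10, 11

1. fair-housing training 42 days ago vs limit 45 → met
2. days trust account out of balance 8 > 5 → not met
3. advertising compliance review 805 days ago vs limit 730 → not met
4. office policy manual present → met
5. unresolved consumer complaints 6 > 3 → not met
6. fair-housing poster present → met
7. licensed associate brokers 4 ≥ 4 → met
8. errors-and-omissions renewal 33 days ago vs limit 30 → not met
9. trust-account reconciliation 27 days ago vs limit 30 → met
10. designated managing brokers 0 < 2 → not met
11. condition 'operates branch offices' holds; continuing education 522 days ago vs limit 365 → not met
12. trust account balance $110,000 ≥ $95,000 → met
Not met: 2, 3, 5, 8, 10, 11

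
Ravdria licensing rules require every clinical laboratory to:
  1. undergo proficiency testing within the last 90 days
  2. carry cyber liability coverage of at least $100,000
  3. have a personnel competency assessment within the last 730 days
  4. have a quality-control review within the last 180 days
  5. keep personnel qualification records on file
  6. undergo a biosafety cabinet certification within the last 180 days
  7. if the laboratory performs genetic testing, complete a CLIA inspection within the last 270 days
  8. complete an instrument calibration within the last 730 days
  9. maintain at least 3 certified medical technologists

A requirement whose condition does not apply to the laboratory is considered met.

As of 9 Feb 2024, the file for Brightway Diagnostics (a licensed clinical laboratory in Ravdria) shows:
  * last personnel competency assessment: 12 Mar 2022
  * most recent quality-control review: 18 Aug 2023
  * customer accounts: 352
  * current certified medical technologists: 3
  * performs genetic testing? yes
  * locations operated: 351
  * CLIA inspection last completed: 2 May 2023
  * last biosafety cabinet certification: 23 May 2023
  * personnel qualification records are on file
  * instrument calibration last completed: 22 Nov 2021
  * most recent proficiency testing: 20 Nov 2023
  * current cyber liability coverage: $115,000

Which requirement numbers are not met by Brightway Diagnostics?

1. proficiency testing 81 days ago vs limit 90 → met
2. cyber liability coverage $115,000 ≥ $100,000 → met
3. personnel competency assessment 699 days ago vs limit 730 → met
4. quality-control review 175 days ago vs limit 180 → met
5. personnel qualification records present → met
6. biosafety cabinet certification 262 days ago vs limit 180 → not met
7. condition 'performs genetic testing' holds; CLIA inspection 283 days ago vs limit 270 → not met
8. instrument calibration 809 days ago vs limit 730 → not met
9. certified medical technologists 3 ≥ 3 → met
Not met: 6, 7, 8

6, 7, 8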